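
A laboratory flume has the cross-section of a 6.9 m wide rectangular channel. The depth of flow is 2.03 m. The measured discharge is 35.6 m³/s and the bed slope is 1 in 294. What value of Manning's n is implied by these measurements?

Flow area A = b·y = 6.9 × 2.03 = 14.01 m². Wetted perimeter P = b + 2y = 6.9 + 2×2.03 = 10.96 m.
Hydraulic radius R = A/P = 14.01/10.96 = 1.278 m.
Rearranging Manning's equation: n = (1/Q) A R^(2/3) S^(1/2) = (1/35.6) × 14.01 × 1.278^(2/3) × √0.003401 = 0.027.

n = 0.027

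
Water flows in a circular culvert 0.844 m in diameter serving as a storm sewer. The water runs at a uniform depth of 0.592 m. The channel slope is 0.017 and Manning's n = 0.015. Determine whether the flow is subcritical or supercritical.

For a circular section of diameter D = 0.844 m at depth y = 0.592 m, the central angle is θ = 2 arccos(1 − 2y/D) = 3.971 rad. Then A = (D²/8)(θ − sin θ) = 0.4192 m² and P = Dθ/2 = 1.676 m.
Hydraulic radius R = A/P = 0.4192/1.676 = 0.2502 m.
V = (1/n) R^(2/3) √S = (1/0.015) × 0.2502^(2/3) × √0.017 = 3.451 m/s. Hydraulic depth D_h = A/T = 0.4192/0.7725 = 0.5427 m.
Froude number Fr = V/√(g·D_h) = 3.451/√(9.81×0.5427) = 1.5, which is greater than 1, so the flow is supercritical.

supercritical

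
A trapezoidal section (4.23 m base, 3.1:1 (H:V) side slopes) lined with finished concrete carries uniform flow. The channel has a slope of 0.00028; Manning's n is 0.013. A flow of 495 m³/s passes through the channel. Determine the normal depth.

Manning's equation rearranged: A R^(2/3) = nQ / (1·√S) = 0.013 × 495 / (√0.00028) = 384.6.
At y = 5.87 m: A R^(2/3) = 279.9 — short.
At y = 8.19 m: A R^(2/3) = 632.7 — over.
At y = 6.69 m: A R^(2/3) = 384.6 — close enough.

y_n = 6.69 m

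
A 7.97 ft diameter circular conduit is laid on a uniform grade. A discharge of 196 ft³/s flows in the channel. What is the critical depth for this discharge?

y_c = 3.51 ft

At critical depth, Q² T / (g A³) = 1, i.e. A³/T = Q²/g = 196²/32.2 = 1193.
At y = 4.46 ft: A³/T = 2994 — over.
At y = 3.51 ft: A³/T = 1199 — matches.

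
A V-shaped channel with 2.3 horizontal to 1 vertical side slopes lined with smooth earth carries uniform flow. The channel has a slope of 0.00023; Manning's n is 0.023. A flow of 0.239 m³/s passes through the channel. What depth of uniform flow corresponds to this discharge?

y_n = 0.608 m

Manning's equation rearranged: A R^(2/3) = nQ / (1·√S) = 0.023 × 0.239 / (√0.00023) = 0.3625.
Try y = 0.725 m: A R^(2/3) = 0.5802 — over.
Try y = 0.543 m: A R^(2/3) = 0.2684 — short.
Try y = 0.608 m: A R^(2/3) = 0.3628 — close enough.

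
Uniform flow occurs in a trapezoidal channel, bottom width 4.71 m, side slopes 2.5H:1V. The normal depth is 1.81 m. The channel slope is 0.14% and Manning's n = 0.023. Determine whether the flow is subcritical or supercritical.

With bottom width b = 4.71 m and side slope z = 2.5: A = (b + zy)y = (4.71 + 2.5×1.81)×1.81 = 16.72 m²; P = b + 2y√(1+z²) = 4.71 + 2×1.81×2.693 = 14.46 m.
Hydraulic radius R = A/P = 16.72/14.46 = 1.156 m.
V = (1/n) R^(2/3) √S = (1/0.023) × 1.156^(2/3) × √0.0014 = 1.792 m/s. Hydraulic depth D_h = A/T = 16.72/13.76 = 1.215 m.
Froude number Fr = V/√(g·D_h) = 1.792/√(9.81×1.215) = 0.519, which is less than 1, so the flow is subcritical.

subcritical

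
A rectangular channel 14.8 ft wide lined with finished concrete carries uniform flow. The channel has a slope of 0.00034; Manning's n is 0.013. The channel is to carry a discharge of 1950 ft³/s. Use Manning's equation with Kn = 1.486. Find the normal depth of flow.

Manning's equation rearranged: A R^(2/3) = nQ / (1.486·√S) = 0.013 × 1950 / (1.486 × √0.00034) = 925.2.
At y = 16.4 ft: A R^(2/3) = 719.1 — too small.
At y = 22.8 ft: A R^(2/3) = 1062 — too large.
At y = 20.3 ft: A R^(2/3) = 927.4 — close enough.

y_n = 20.3 ft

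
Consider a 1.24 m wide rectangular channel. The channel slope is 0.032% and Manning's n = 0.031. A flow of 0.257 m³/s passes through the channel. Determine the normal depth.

Manning's equation rearranged: A R^(2/3) = nQ / (1·√S) = 0.031 × 0.257 / (√0.00032) = 0.4454.
Try y = 0.636 m: A R^(2/3) = 0.3643 — too small.
Try y = 0.923 m: A R^(2/3) = 0.5908 — too large.
Try y = 0.741 m: A R^(2/3) = 0.4455 — close enough.

y_n = 0.741 m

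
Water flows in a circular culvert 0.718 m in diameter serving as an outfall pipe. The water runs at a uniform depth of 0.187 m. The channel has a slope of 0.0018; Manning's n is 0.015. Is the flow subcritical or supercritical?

subcritical

For a circular section of diameter D = 0.718 m at depth y = 0.187 m, the central angle is θ = 2 arccos(1 − 2y/D) = 2.142 rad. Then A = (D²/8)(θ − sin θ) = 0.08385 m² and P = Dθ/2 = 0.7691 m.
Hydraulic radius R = A/P = 0.08385/0.7691 = 0.109 m.
V = (1/n) R^(2/3) √S = (1/0.015) × 0.109^(2/3) × √0.0018 = 0.6455 m/s. Hydraulic depth D_h = A/T = 0.08385/0.6302 = 0.1331 m.
Froude number Fr = V/√(g·D_h) = 0.6455/√(9.81×0.1331) = 0.565, which is less than 1, so the flow is subcritical.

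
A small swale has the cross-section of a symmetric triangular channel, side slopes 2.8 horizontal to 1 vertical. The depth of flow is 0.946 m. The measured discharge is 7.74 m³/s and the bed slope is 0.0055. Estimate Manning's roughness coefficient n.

n = 0.014

For a triangular section with side slope z = 2.8: A = zy² = 2.8×0.946² = 2.506 m²; P = 2y√(1+z²) = 2×0.946×2.973 = 5.625 m.
Hydraulic radius R = A/P = 2.506/5.625 = 0.4454 m.
Rearranging Manning's equation: n = (1/Q) A R^(2/3) S^(1/2) = (1/7.74) × 2.506 × 0.4454^(2/3) × √0.0055 = 0.014.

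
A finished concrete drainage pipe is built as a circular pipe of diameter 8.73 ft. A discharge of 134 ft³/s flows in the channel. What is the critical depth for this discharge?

y_c = 2.8 ft

At critical depth, Q² T / (g A³) = 1, i.e. A³/T = Q²/g = 134²/32.2 = 557.6.
Try y = 2.19 ft: A³/T = 214.8 — short.
Try y = 2.8 ft: A³/T = 557.7 — close enough.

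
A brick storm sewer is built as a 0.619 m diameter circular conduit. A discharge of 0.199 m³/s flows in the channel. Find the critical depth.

y_c = 0.285 m

At critical depth, Q² T / (g A³) = 1, i.e. A³/T = Q²/g = 0.199²/9.81 = 0.004037.
Trying y = 0.351 m: A³/T = 0.0089 — high.
Trying y = 0.285 m: A³/T = 0.004015 — ≈ 0.004037.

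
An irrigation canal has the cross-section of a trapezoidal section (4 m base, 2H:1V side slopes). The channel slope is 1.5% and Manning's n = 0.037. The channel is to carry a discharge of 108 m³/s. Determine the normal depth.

Manning's equation rearranged: A R^(2/3) = nQ / (1·√S) = 0.037 × 108 / (√0.015) = 32.63.
At y = 2.85 m: A R^(2/3) = 38.62 — high.
At y = 2.21 m: A R^(2/3) = 22.62 — low.
At y = 2.63 m: A R^(2/3) = 32.55 — ≈ 32.63.

y_n = 2.63 m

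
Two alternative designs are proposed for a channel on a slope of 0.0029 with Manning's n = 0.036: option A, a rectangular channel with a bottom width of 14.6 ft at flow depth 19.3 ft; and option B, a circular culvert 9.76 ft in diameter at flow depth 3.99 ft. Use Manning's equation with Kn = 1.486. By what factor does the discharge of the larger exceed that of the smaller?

Channel A: Flow area A = b·y = 14.6 × 19.3 = 281.8 ft². Wetted perimeter P = b + 2y = 14.6 + 2×19.3 = 53.2 ft. Hydraulic radius R = A/P = 281.8/53.2 = 5.297 ft. Q_A = (1.486/0.036)·281.8·5.297^(2/3)·√0.0029 = 1903 ft³/s.
Channel B: For a circular section of diameter D = 9.76 ft at depth y = 3.99 ft, the central angle is θ = 2 arccos(1 − 2y/D) = 2.775 rad. Then A = (D²/8)(θ − sin θ) = 28.77 ft² and P = Dθ/2 = 13.54 ft. Hydraulic radius R = A/P = 28.77/13.54 = 2.125 ft. Q_B = (1.486/0.036)·28.77·2.125^(2/3)·√0.0029 = 105.7 ft³/s.
The larger discharge is 1903 ft³/s and the smaller is 105.7 ft³/s; the ratio is 18.

18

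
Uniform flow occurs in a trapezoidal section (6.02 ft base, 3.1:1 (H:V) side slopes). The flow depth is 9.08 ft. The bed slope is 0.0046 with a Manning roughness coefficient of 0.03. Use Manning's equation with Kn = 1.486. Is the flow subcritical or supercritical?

With bottom width b = 6.02 ft and side slope z = 3.1: A = (b + zy)y = (6.02 + 3.1×9.08)×9.08 = 310.2 ft²; P = b + 2y√(1+z²) = 6.02 + 2×9.08×3.257 = 65.17 ft.
Hydraulic radius R = A/P = 310.2/65.17 = 4.76 ft.
V = (1.486/n) R^(2/3) √S = (1.486/0.03) × 4.76^(2/3) × √0.0046 = 9.507 ft/s. Hydraulic depth D_h = A/T = 310.2/62.32 = 4.979 ft.
Froude number Fr = V/√(g·D_h) = 9.507/√(32.2×4.979) = 0.751, which is less than 1, so the flow is subcritical.

subcritical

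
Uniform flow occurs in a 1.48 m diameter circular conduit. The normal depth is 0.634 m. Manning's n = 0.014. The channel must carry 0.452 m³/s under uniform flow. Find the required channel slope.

S = 0.00035

For a circular section of diameter D = 1.48 m at depth y = 0.634 m, the central angle is θ = 2 arccos(1 − 2y/D) = 2.854 rad. Then A = (D²/8)(θ − sin θ) = 0.7038 m² and P = Dθ/2 = 2.112 m.
Hydraulic radius R = A/P = 0.7038/2.112 = 0.3332 m.
From Manning's equation, S = [nQ / (1 A R^(2/3))]² = [0.014 × 0.452 / (1 × 0.7038 × 0.3332^(2/3))]² = 0.00035.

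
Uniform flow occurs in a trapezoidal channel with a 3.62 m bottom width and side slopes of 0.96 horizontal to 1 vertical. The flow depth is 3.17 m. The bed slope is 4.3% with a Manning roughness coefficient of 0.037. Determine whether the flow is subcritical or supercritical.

supercritical

With bottom width b = 3.62 m and side slope z = 0.96: A = (b + zy)y = (3.62 + 0.96×3.17)×3.17 = 21.12 m²; P = b + 2y√(1+z²) = 3.62 + 2×3.17×1.386 = 12.41 m.
Hydraulic radius R = A/P = 21.12/12.41 = 1.702 m.
V = (1/n) R^(2/3) √S = (1/0.037) × 1.702^(2/3) × √0.043 = 7.99 m/s. Hydraulic depth D_h = A/T = 21.12/9.706 = 2.176 m.
Froude number Fr = V/√(g·D_h) = 7.99/√(9.81×2.176) = 1.73, which is greater than 1, so the flow is supercritical.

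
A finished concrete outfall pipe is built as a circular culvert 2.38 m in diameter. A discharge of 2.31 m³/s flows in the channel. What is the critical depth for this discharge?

At critical depth, Q² T / (g A³) = 1, i.e. A³/T = Q²/g = 2.31²/9.81 = 0.5439.
Trying y = 0.803 m: A³/T = 1.022 — too large.
Trying y = 0.525 m: A³/T = 0.1958 — too small.
Trying y = 0.682 m: A³/T = 0.5427 — ≈ 0.5439.

y_c = 0.682 m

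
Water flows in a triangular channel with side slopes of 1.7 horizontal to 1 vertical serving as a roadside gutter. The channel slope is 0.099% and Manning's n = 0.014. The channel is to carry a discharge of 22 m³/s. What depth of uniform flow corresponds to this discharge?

y_n = 2.38 m

Manning's equation rearranged: A R^(2/3) = nQ / (1·√S) = 0.014 × 22 / (√0.00099) = 9.789.
At y = 2.64 m: A R^(2/3) = 12.91 — high.
At y = 2.05 m: A R^(2/3) = 6.578 — low.
At y = 2.38 m: A R^(2/3) = 9.794 — close enough.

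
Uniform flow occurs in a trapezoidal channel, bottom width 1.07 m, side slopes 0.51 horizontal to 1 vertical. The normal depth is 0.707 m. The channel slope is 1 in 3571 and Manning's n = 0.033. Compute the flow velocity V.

With bottom width b = 1.07 m and side slope z = 0.51: A = (b + zy)y = (1.07 + 0.51×0.707)×0.707 = 1.011 m²; P = b + 2y√(1+z²) = 1.07 + 2×0.707×1.123 = 2.657 m.
Hydraulic radius R = A/P = 1.011/2.657 = 0.3806 m.
From Manning's equation, V = (1/n) R^(2/3) S^(1/2) = (1/0.033) × 0.3806^(2/3) × 0.00028^(1/2) = 0.266 m/s.

V = 0.266 m/s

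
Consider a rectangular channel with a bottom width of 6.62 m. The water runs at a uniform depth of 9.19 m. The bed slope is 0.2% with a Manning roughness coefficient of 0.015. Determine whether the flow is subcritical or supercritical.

Flow area A = b·y = 6.62 × 9.19 = 60.84 m². Wetted perimeter P = b + 2y = 6.62 + 2×9.19 = 25 m.
Hydraulic radius R = A/P = 60.84/25 = 2.434 m.
V = (1/n) R^(2/3) √S = (1/0.015) × 2.434^(2/3) × √0.002 = 5.394 m/s. Hydraulic depth D_h = A/T = 60.84/6.62 = 9.19 m.
Froude number Fr = V/√(g·D_h) = 5.394/√(9.81×9.19) = 0.568, which is less than 1, so the flow is subcritical.

subcritical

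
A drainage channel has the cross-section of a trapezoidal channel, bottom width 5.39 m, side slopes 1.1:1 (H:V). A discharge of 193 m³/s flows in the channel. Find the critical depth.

At critical depth, Q² T / (g A³) = 1, i.e. A³/T = Q²/g = 193²/9.81 = 3797.
Try y = 3.41 m: A³/T = 2349 — low.
Try y = 4.56 m: A³/T = 6928 — high.
Try y = 3.89 m: A³/T = 3815 — ≈ 3797.

y_c = 3.89 m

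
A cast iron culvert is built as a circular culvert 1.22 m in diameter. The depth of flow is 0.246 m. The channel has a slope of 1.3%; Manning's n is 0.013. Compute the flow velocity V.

For a circular section of diameter D = 1.22 m at depth y = 0.246 m, the central angle is θ = 2 arccos(1 − 2y/D) = 1.863 rad. Then A = (D²/8)(θ − sin θ) = 0.1684 m² and P = Dθ/2 = 1.136 m.
Hydraulic radius R = A/P = 0.1684/1.136 = 0.1482 m.
From Manning's equation, V = (1/n) R^(2/3) S^(1/2) = (1/0.013) × 0.1482^(2/3) × 0.013^(1/2) = 2.46 m/s.

V = 2.46 m/s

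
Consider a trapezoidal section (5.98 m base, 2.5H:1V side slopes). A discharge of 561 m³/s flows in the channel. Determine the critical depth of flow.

At critical depth, Q² T / (g A³) = 1, i.e. A³/T = Q²/g = 561²/9.81 = 32080.
Try y = 6.02 m: A³/T = 56240 — high.
Try y = 4.65 m: A³/T = 18770 — low.
Try y = 5.28 m: A³/T = 32080 — matches.

y_c = 5.28 m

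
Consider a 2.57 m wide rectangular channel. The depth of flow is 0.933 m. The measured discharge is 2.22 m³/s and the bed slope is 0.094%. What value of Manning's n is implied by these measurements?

n = 0.022

Flow area A = b·y = 2.57 × 0.933 = 2.398 m². Wetted perimeter P = b + 2y = 2.57 + 2×0.933 = 4.436 m.
Hydraulic radius R = A/P = 2.398/4.436 = 0.5405 m.
Rearranging Manning's equation: n = (1/Q) A R^(2/3) S^(1/2) = (1/2.22) × 2.398 × 0.5405^(2/3) × √0.00094 = 0.022.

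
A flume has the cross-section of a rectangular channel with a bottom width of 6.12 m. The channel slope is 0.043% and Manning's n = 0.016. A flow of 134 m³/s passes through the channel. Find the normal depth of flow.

Manning's equation rearranged: A R^(2/3) = nQ / (1·√S) = 0.016 × 134 / (√0.00043) = 103.4.
Trying y = 10.8 m: A R^(2/3) = 118 — over.
Trying y = 7.47 m: A R^(2/3) = 76.64 — short.
Trying y = 9.63 m: A R^(2/3) = 103.3 — ≈ 103.4.

y_n = 9.63 m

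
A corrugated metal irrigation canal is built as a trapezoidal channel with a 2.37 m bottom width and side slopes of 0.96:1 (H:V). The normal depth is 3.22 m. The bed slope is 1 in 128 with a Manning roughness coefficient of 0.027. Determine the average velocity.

With bottom width b = 2.37 m and side slope z = 0.96: A = (b + zy)y = (2.37 + 0.96×3.22)×3.22 = 17.59 m²; P = b + 2y√(1+z²) = 2.37 + 2×3.22×1.386 = 11.3 m.
Hydraulic radius R = A/P = 17.59/11.3 = 1.557 m.
From Manning's equation, V = (1/n) R^(2/3) S^(1/2) = (1/0.027) × 1.557^(2/3) × 0.007812^(1/2) = 4.4 m/s.

V = 4.4 m/s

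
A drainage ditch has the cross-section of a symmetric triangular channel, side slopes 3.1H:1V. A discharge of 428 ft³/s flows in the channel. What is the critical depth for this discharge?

y_c = 4.12 ft

At critical depth, Q² T / (g A³) = 1, i.e. A³/T = Q²/g = 428²/32.2 = 5689.
At y = 3.14 ft: A³/T = 1467 — too small.
At y = 4.82 ft: A³/T = 12500 — too large.
At y = 4.12 ft: A³/T = 5704 — close enough.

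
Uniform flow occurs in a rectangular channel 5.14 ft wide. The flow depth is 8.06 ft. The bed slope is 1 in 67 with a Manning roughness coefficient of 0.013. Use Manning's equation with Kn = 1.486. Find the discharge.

Q = 903 ft³/s

Flow area A = b·y = 5.14 × 8.06 = 41.43 ft². Wetted perimeter P = b + 2y = 5.14 + 2×8.06 = 21.26 ft.
Hydraulic radius R = A/P = 41.43/21.26 = 1.949 ft.
Manning's equation: Q = (1.486/n) A R^(2/3) S^(1/2) = (1.486/0.013) × 41.43 × 1.949^(2/3) × 0.01493^(1/2) = 903 ft³/s.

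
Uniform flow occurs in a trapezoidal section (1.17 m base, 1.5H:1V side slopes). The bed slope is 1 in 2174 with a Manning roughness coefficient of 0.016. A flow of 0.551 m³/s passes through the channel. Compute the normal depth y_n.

Manning's equation rearranged: A R^(2/3) = nQ / (1·√S) = 0.016 × 0.551 / (√0.00046) = 0.4111.
Trying y = 0.597 m: A R^(2/3) = 0.6368 — over.
Trying y = 0.369 m: A R^(2/3) = 0.2553 — short.
Trying y = 0.476 m: A R^(2/3) = 0.4114 — close enough.

y_n = 0.476 m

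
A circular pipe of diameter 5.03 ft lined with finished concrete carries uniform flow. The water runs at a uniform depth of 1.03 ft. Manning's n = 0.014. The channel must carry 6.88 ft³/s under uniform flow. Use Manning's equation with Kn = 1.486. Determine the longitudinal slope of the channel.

For a circular section of diameter D = 5.03 ft at depth y = 1.03 ft, the central angle is θ = 2 arccos(1 − 2y/D) = 1.878 rad. Then A = (D²/8)(θ − sin θ) = 2.926 ft² and P = Dθ/2 = 4.724 ft.
Hydraulic radius R = A/P = 2.926/4.724 = 0.6194 ft.
From Manning's equation, S = [nQ / (1.486 A R^(2/3))]² = [0.014 × 6.88 / (1.486 × 2.926 × 0.6194^(2/3))]² = 0.000929.

S = 0.000929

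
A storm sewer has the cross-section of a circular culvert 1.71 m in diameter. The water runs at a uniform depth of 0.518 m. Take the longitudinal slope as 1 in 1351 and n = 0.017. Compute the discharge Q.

Q = 0.416 m³/s

For a circular section of diameter D = 1.71 m at depth y = 0.518 m, the central angle is θ = 2 arccos(1 − 2y/D) = 2.331 rad. Then A = (D²/8)(θ − sin θ) = 0.5873 m² and P = Dθ/2 = 1.993 m.
Hydraulic radius R = A/P = 0.5873/1.993 = 0.2946 m.
Manning's equation: Q = (1/n) A R^(2/3) S^(1/2) = (1/0.017) × 0.5873 × 0.2946^(2/3) × 0.0007402^(1/2) = 0.416 m³/s.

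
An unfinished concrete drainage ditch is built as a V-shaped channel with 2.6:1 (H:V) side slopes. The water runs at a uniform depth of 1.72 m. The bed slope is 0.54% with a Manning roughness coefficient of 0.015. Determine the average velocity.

For a triangular section with side slope z = 2.6: A = zy² = 2.6×1.72² = 7.692 m²; P = 2y√(1+z²) = 2×1.72×2.786 = 9.583 m.
Hydraulic radius R = A/P = 7.692/9.583 = 0.8027 m.
From Manning's equation, V = (1/n) R^(2/3) S^(1/2) = (1/0.015) × 0.8027^(2/3) × 0.0054^(1/2) = 4.23 m/s.

V = 4.23 m/s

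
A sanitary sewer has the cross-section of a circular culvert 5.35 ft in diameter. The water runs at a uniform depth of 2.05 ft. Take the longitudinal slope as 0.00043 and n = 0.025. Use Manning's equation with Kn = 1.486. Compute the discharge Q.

For a circular section of diameter D = 5.35 ft at depth y = 2.05 ft, the central angle is θ = 2 arccos(1 − 2y/D) = 2.67 rad. Then A = (D²/8)(θ − sin θ) = 7.927 ft² and P = Dθ/2 = 7.142 ft.
Hydraulic radius R = A/P = 7.927/7.142 = 1.11 ft.
Manning's equation: Q = (1.486/n) A R^(2/3) S^(1/2) = (1.486/0.025) × 7.927 × 1.11^(2/3) × 0.00043^(1/2) = 10.5 ft³/s.

Q = 10.5 ft³/s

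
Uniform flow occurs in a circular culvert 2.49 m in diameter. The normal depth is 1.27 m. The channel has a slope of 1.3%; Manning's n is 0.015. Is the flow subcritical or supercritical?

supercritical

For a circular section of diameter D = 2.49 m at depth y = 1.27 m, the central angle is θ = 2 arccos(1 − 2y/D) = 3.182 rad. Then A = (D²/8)(θ − sin θ) = 2.497 m² and P = Dθ/2 = 3.961 m.
Hydraulic radius R = A/P = 2.497/3.961 = 0.6304 m.
V = (1/n) R^(2/3) √S = (1/0.015) × 0.6304^(2/3) × √0.013 = 5.588 m/s. Hydraulic depth D_h = A/T = 2.497/2.489 = 1.003 m.
Froude number Fr = V/√(g·D_h) = 5.588/√(9.81×1.003) = 1.78, which is greater than 1, so the flow is supercritical.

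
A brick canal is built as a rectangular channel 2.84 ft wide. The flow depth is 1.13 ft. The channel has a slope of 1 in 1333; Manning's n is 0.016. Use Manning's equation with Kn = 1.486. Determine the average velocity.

Flow area A = b·y = 2.84 × 1.13 = 3.209 ft². Wetted perimeter P = b + 2y = 2.84 + 2×1.13 = 5.1 ft.
Hydraulic radius R = A/P = 3.209/5.1 = 0.6293 ft.
From Manning's equation, V = (1.486/n) R^(2/3) S^(1/2) = (1.486/0.016) × 0.6293^(2/3) × 0.0007502^(1/2) = 1.87 ft/s.

V = 1.87 ft/s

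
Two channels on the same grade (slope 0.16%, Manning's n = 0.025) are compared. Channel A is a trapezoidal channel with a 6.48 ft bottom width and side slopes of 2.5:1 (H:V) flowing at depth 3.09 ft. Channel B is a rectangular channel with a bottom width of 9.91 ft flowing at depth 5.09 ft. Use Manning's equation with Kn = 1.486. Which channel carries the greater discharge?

channel B

Channel A: With bottom width b = 6.48 ft and side slope z = 2.5: A = (b + zy)y = (6.48 + 2.5×3.09)×3.09 = 43.89 ft²; P = b + 2y√(1+z²) = 6.48 + 2×3.09×2.693 = 23.12 ft. Hydraulic radius R = A/P = 43.89/23.12 = 1.898 ft. Q_A = (1.486/0.025)·43.89·1.898^(2/3)·√0.0016 = 160 ft³/s.
Channel B: Flow area A = b·y = 9.91 × 5.09 = 50.44 ft². Wetted perimeter P = b + 2y = 9.91 + 2×5.09 = 20.09 ft. Hydraulic radius R = A/P = 50.44/20.09 = 2.511 ft. Q_B = (1.486/0.025)·50.44·2.511^(2/3)·√0.0016 = 221.5 ft³/s.
Q_A = 160 ft³/s vs Q_B = 221.5 ft³/s, so channel B carries more.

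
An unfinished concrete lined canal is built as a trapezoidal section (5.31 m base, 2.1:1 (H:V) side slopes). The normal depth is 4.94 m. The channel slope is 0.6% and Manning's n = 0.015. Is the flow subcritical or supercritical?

With bottom width b = 5.31 m and side slope z = 2.1: A = (b + zy)y = (5.31 + 2.1×4.94)×4.94 = 77.48 m²; P = b + 2y√(1+z²) = 5.31 + 2×4.94×2.326 = 28.29 m.
Hydraulic radius R = A/P = 77.48/28.29 = 2.739 m.
V = (1/n) R^(2/3) √S = (1/0.015) × 2.739^(2/3) × √0.006 = 10.11 m/s. Hydraulic depth D_h = A/T = 77.48/26.06 = 2.973 m.
Froude number Fr = V/√(g·D_h) = 10.11/√(9.81×2.973) = 1.87, which is greater than 1, so the flow is supercritical.

supercritical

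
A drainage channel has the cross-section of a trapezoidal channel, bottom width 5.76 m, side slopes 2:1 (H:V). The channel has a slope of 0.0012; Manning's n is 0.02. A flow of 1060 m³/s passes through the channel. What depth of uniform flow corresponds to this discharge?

y_n = 9.11 m

Manning's equation rearranged: A R^(2/3) = nQ / (1·√S) = 0.02 × 1060 / (√0.0012) = 612.
Trying y = 7.29 m: A R^(2/3) = 365.2 — short.
Trying y = 11.5 m: A R^(2/3) = 1066 — over.
Trying y = 9.11 m: A R^(2/3) = 612.8 — matches.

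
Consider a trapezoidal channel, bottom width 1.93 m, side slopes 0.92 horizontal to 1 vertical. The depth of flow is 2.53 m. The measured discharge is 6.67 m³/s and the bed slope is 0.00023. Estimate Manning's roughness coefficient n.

n = 0.028

With bottom width b = 1.93 m and side slope z = 0.92: A = (b + zy)y = (1.93 + 0.92×2.53)×2.53 = 10.77 m²; P = b + 2y√(1+z²) = 1.93 + 2×2.53×1.359 = 8.806 m.
Hydraulic radius R = A/P = 10.77/8.806 = 1.223 m.
Rearranging Manning's equation: n = (1/Q) A R^(2/3) S^(1/2) = (1/6.67) × 10.77 × 1.223^(2/3) × √0.00023 = 0.028.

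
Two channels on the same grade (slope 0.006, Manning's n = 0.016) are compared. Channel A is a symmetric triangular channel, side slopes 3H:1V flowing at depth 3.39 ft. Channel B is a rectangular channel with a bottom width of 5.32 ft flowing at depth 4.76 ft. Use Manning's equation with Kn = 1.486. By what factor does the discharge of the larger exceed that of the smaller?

Channel A: For a triangular section with side slope z = 3: A = zy² = 3×3.39² = 34.48 ft²; P = 2y√(1+z²) = 2×3.39×3.162 = 21.44 ft. Hydraulic radius R = A/P = 34.48/21.44 = 1.608 ft. Q_A = (1.486/0.016)·34.48·1.608^(2/3)·√0.006 = 340.4 ft³/s.
Channel B: Flow area A = b·y = 5.32 × 4.76 = 25.32 ft². Wetted perimeter P = b + 2y = 5.32 + 2×4.76 = 14.84 ft. Hydraulic radius R = A/P = 25.32/14.84 = 1.706 ft. Q_B = (1.486/0.016)·25.32·1.706^(2/3)·√0.006 = 260.1 ft³/s.
The larger discharge is 340.4 ft³/s and the smaller is 260.1 ft³/s; the ratio is 1.31.

1.31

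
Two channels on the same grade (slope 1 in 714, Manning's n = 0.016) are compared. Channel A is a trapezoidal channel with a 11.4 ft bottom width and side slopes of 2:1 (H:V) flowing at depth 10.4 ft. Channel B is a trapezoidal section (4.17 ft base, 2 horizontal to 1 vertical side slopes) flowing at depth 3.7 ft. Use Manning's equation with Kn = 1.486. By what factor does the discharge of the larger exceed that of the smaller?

Channel A: With bottom width b = 11.4 ft and side slope z = 2: A = (b + zy)y = (11.4 + 2×10.4)×10.4 = 334.9 ft²; P = b + 2y√(1+z²) = 11.4 + 2×10.4×2.236 = 57.91 ft. Hydraulic radius R = A/P = 334.9/57.91 = 5.783 ft. Q_A = (1.486/0.016)·334.9·5.783^(2/3)·√0.001401 = 3750 ft³/s.
Channel B: With bottom width b = 4.17 ft and side slope z = 2: A = (b + zy)y = (4.17 + 2×3.7)×3.7 = 42.81 ft²; P = b + 2y√(1+z²) = 4.17 + 2×3.7×2.236 = 20.72 ft. Hydraulic radius R = A/P = 42.81/20.72 = 2.066 ft. Q_B = (1.486/0.016)·42.81·2.066^(2/3)·√0.001401 = 241.4 ft³/s.
The larger discharge is 3750 ft³/s and the smaller is 241.4 ft³/s; the ratio is 15.5.

15.5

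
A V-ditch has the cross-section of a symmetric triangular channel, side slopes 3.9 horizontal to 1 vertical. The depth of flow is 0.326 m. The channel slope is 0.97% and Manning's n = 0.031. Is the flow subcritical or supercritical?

subcritical

For a triangular section with side slope z = 3.9: A = zy² = 3.9×0.326² = 0.4145 m²; P = 2y√(1+z²) = 2×0.326×4.026 = 2.625 m.
Hydraulic radius R = A/P = 0.4145/2.625 = 0.1579 m.
V = (1/n) R^(2/3) √S = (1/0.031) × 0.1579^(2/3) × √0.0097 = 0.9281 m/s. Hydraulic depth D_h = A/T = 0.4145/2.543 = 0.163 m.
Froude number Fr = V/√(g·D_h) = 0.9281/√(9.81×0.163) = 0.734, which is less than 1, so the flow is subcritical.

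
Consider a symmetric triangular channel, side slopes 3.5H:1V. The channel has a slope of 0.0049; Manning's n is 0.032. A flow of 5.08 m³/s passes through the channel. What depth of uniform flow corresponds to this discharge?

y_n = 1.03 m

Manning's equation rearranged: A R^(2/3) = nQ / (1·√S) = 0.032 × 5.08 / (√0.0049) = 2.322.
Trying y = 1.21 m: A R^(2/3) = 3.571 — over.
Trying y = 0.897 m: A R^(2/3) = 1.607 — short.
Trying y = 1.03 m: A R^(2/3) = 2.324 — matches.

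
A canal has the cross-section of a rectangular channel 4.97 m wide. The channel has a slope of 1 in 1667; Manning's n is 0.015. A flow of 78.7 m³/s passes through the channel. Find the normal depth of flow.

Manning's equation rearranged: A R^(2/3) = nQ / (1·√S) = 0.015 × 78.7 / (√0.0005999) = 48.2.
At y = 5.45 m: A R^(2/3) = 38.68 — too small.
At y = 8.04 m: A R^(2/3) = 61.26 — too large.
At y = 6.55 m: A R^(2/3) = 48.2 — close enough.

y_n = 6.55 m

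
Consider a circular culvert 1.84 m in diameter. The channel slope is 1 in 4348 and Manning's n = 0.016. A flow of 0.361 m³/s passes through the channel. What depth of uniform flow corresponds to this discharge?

Manning's equation rearranged: A R^(2/3) = nQ / (1·√S) = 0.016 × 0.361 / (√0.00023) = 0.3809.
Trying y = 0.526 m: A R^(2/3) = 0.2825 — short.
Trying y = 0.755 m: A R^(2/3) = 0.5594 — over.
Trying y = 0.614 m: A R^(2/3) = 0.3806 — close enough.

y_n = 0.614 m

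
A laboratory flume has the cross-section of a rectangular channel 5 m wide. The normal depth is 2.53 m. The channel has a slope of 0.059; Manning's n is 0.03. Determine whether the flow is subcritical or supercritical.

Flow area A = b·y = 5 × 2.53 = 12.65 m². Wetted perimeter P = b + 2y = 5 + 2×2.53 = 10.06 m.
Hydraulic radius R = A/P = 12.65/10.06 = 1.257 m.
V = (1/n) R^(2/3) √S = (1/0.03) × 1.257^(2/3) × √0.059 = 9.433 m/s. Hydraulic depth D_h = A/T = 12.65/5 = 2.53 m.
Froude number Fr = V/√(g·D_h) = 9.433/√(9.81×2.53) = 1.89, which is greater than 1, so the flow is supercritical.

supercritical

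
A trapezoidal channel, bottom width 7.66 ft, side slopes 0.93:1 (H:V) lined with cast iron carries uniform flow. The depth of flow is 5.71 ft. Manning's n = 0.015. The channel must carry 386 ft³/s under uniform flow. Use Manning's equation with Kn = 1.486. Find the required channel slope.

S = 0.000591

With bottom width b = 7.66 ft and side slope z = 0.93: A = (b + zy)y = (7.66 + 0.93×5.71)×5.71 = 74.06 ft²; P = b + 2y√(1+z²) = 7.66 + 2×5.71×1.366 = 23.26 ft.
Hydraulic radius R = A/P = 74.06/23.26 = 3.185 ft.
From Manning's equation, S = [nQ / (1.486 A R^(2/3))]² = [0.015 × 386 / (1.486 × 74.06 × 3.185^(2/3))]² = 0.000591.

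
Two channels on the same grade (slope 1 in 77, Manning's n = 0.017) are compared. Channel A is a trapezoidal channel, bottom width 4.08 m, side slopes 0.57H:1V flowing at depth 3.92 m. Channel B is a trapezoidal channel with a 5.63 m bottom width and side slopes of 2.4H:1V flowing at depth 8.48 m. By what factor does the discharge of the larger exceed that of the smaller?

Channel A: With bottom width b = 4.08 m and side slope z = 0.57: A = (b + zy)y = (4.08 + 0.57×3.92)×3.92 = 24.75 m²; P = b + 2y√(1+z²) = 4.08 + 2×3.92×1.151 = 13.1 m. Hydraulic radius R = A/P = 24.75/13.1 = 1.889 m. Q_A = (1/0.017)·24.75·1.889^(2/3)·√0.01299 = 253.5 m³/s.
Channel B: With bottom width b = 5.63 m and side slope z = 2.4: A = (b + zy)y = (5.63 + 2.4×8.48)×8.48 = 220.3 m²; P = b + 2y√(1+z²) = 5.63 + 2×8.48×2.6 = 49.73 m. Hydraulic radius R = A/P = 220.3/49.73 = 4.431 m. Q_B = (1/0.017)·220.3·4.431^(2/3)·√0.01299 = 3984 m³/s.
The larger discharge is 3984 m³/s and the smaller is 253.5 m³/s; the ratio is 15.7.

15.7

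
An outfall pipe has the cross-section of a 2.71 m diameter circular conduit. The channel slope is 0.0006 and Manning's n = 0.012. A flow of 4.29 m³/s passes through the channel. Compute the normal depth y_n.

Manning's equation rearranged: A R^(2/3) = nQ / (1·√S) = 0.012 × 4.29 / (√0.0006) = 2.102.
Try y = 1.01 m: A R^(2/3) = 1.316 — low.
Try y = 1.59 m: A R^(2/3) = 2.888 — high.
Try y = 1.31 m: A R^(2/3) = 2.1 — matches.

y_n = 1.31 m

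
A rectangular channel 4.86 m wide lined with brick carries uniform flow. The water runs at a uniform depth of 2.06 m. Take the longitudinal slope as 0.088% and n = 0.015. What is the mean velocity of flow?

Flow area A = b·y = 4.86 × 2.06 = 10.01 m². Wetted perimeter P = b + 2y = 4.86 + 2×2.06 = 8.98 m.
Hydraulic radius R = A/P = 10.01/8.98 = 1.115 m.
From Manning's equation, V = (1/n) R^(2/3) S^(1/2) = (1/0.015) × 1.115^(2/3) × 0.00088^(1/2) = 2.13 m/s.

V = 2.13 m/s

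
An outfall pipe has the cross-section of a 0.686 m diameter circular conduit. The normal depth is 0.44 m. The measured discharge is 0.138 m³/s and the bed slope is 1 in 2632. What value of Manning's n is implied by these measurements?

For a circular section of diameter D = 0.686 m at depth y = 0.44 m, the central angle is θ = 2 arccos(1 − 2y/D) = 3.715 rad. Then A = (D²/8)(θ − sin θ) = 0.2504 m² and P = Dθ/2 = 1.274 m.
Hydraulic radius R = A/P = 0.2504/1.274 = 0.1965 m.
Rearranging Manning's equation: n = (1/Q) A R^(2/3) S^(1/2) = (1/0.138) × 0.2504 × 0.1965^(2/3) × √0.0003799 = 0.012.

n = 0.012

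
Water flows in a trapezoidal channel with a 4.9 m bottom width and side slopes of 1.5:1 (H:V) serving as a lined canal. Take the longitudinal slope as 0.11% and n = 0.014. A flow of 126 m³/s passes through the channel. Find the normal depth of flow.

y_n = 3.39 m

Manning's equation rearranged: A R^(2/3) = nQ / (1·√S) = 0.014 × 126 / (√0.0011) = 53.19.
Try y = 3.82 m: A R^(2/3) = 68.16 — high.
Try y = 2.62 m: A R^(2/3) = 31.81 — low.
Try y = 3.39 m: A R^(2/3) = 53.32 — ≈ 53.19.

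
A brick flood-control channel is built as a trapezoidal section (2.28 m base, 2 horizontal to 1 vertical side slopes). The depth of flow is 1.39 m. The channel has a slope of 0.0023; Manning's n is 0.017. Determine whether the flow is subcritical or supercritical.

With bottom width b = 2.28 m and side slope z = 2: A = (b + zy)y = (2.28 + 2×1.39)×1.39 = 7.033 m²; P = b + 2y√(1+z²) = 2.28 + 2×1.39×2.236 = 8.496 m.
Hydraulic radius R = A/P = 7.033/8.496 = 0.8278 m.
V = (1/n) R^(2/3) √S = (1/0.017) × 0.8278^(2/3) × √0.0023 = 2.487 m/s. Hydraulic depth D_h = A/T = 7.033/7.84 = 0.8971 m.
Froude number Fr = V/√(g·D_h) = 2.487/√(9.81×0.8971) = 0.838, which is less than 1, so the flow is subcritical.

subcritical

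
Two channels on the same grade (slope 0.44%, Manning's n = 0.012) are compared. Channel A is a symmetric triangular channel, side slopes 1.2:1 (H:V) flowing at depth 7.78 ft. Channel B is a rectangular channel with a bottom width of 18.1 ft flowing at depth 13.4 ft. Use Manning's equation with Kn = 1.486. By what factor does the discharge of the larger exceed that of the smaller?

4.96

Channel A: For a triangular section with side slope z = 1.2: A = zy² = 1.2×7.78² = 72.63 ft²; P = 2y√(1+z²) = 2×7.78×1.562 = 24.31 ft. Hydraulic radius R = A/P = 72.63/24.31 = 2.988 ft. Q_A = (1.486/0.012)·72.63·2.988^(2/3)·√0.0044 = 1238 ft³/s.
Channel B: Flow area A = b·y = 18.1 × 13.4 = 242.5 ft². Wetted perimeter P = b + 2y = 18.1 + 2×13.4 = 44.9 ft. Hydraulic radius R = A/P = 242.5/44.9 = 5.402 ft. Q_B = (1.486/0.012)·242.5·5.402^(2/3)·√0.0044 = 6133 ft³/s.
The larger discharge is 6133 ft³/s and the smaller is 1238 ft³/s; the ratio is 4.96.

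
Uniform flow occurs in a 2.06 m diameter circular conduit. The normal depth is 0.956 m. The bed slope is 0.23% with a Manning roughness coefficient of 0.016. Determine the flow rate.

For a circular section of diameter D = 2.06 m at depth y = 0.956 m, the central angle is θ = 2 arccos(1 − 2y/D) = 2.998 rad. Then A = (D²/8)(θ − sin θ) = 1.514 m² and P = Dθ/2 = 3.088 m.
Hydraulic radius R = A/P = 1.514/3.088 = 0.4904 m.
Manning's equation: Q = (1/n) A R^(2/3) S^(1/2) = (1/0.016) × 1.514 × 0.4904^(2/3) × 0.0023^(1/2) = 2.82 m³/s.

Q = 2.82 m³/s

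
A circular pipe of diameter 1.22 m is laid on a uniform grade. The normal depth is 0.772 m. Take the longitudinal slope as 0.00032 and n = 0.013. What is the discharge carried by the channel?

Q = 0.53 m³/s

For a circular section of diameter D = 1.22 m at depth y = 0.772 m, the central angle is θ = 2 arccos(1 − 2y/D) = 3.679 rad. Then A = (D²/8)(θ − sin θ) = 0.7798 m² and P = Dθ/2 = 2.244 m.
Hydraulic radius R = A/P = 0.7798/2.244 = 0.3475 m.
Manning's equation: Q = (1/n) A R^(2/3) S^(1/2) = (1/0.013) × 0.7798 × 0.3475^(2/3) × 0.00032^(1/2) = 0.53 m³/s.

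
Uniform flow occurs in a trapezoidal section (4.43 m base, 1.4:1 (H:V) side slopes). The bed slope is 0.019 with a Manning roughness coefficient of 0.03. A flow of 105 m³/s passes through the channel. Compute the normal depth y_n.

y_n = 2.33 m

Manning's equation rearranged: A R^(2/3) = nQ / (1·√S) = 0.03 × 105 / (√0.019) = 22.85.
Trying y = 2.95 m: A R^(2/3) = 36.42 — over.
Trying y = 1.69 m: A R^(2/3) = 12.39 — short.
Trying y = 2.33 m: A R^(2/3) = 22.85 — ≈ 22.85.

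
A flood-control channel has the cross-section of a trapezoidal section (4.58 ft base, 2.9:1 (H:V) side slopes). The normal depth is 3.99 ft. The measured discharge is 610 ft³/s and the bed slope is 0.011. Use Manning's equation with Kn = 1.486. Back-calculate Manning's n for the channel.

With bottom width b = 4.58 ft and side slope z = 2.9: A = (b + zy)y = (4.58 + 2.9×3.99)×3.99 = 64.44 ft²; P = b + 2y√(1+z²) = 4.58 + 2×3.99×3.068 = 29.06 ft.
Hydraulic radius R = A/P = 64.44/29.06 = 2.218 ft.
Rearranging Manning's equation: n = (1.486/Q) A R^(2/3) S^(1/2) = (1.486/610) × 64.44 × 2.218^(2/3) × √0.011 = 0.028.

n = 0.028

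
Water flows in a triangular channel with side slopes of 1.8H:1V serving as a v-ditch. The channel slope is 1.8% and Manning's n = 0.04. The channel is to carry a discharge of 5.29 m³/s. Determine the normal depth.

y_n = 1.17 m

Manning's equation rearranged: A R^(2/3) = nQ / (1·√S) = 0.04 × 5.29 / (√0.018) = 1.577.
Try y = 1.01 m: A R^(2/3) = 1.065 — too small.
Try y = 1.35 m: A R^(2/3) = 2.308 — too large.
Try y = 1.17 m: A R^(2/3) = 1.576 — ≈ 1.577.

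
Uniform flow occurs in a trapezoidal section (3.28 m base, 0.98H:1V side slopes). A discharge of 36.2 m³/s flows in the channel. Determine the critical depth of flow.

y_c = 1.9 m

At critical depth, Q² T / (g A³) = 1, i.e. A³/T = Q²/g = 36.2²/9.81 = 133.6.
Try y = 1.55 m: A³/T = 65.14 — short.
Try y = 2.17 m: A³/T = 214.4 — over.
Try y = 1.9 m: A³/T = 133.1 — ≈ 133.6.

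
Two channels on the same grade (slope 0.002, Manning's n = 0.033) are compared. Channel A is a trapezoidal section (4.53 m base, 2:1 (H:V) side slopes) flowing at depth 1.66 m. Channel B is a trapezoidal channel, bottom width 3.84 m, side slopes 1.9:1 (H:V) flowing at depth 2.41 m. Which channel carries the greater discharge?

Channel A: With bottom width b = 4.53 m and side slope z = 2: A = (b + zy)y = (4.53 + 2×1.66)×1.66 = 13.03 m²; P = b + 2y√(1+z²) = 4.53 + 2×1.66×2.236 = 11.95 m. Hydraulic radius R = A/P = 13.03/11.95 = 1.09 m. Q_A = (1/0.033)·13.03·1.09^(2/3)·√0.002 = 18.71 m³/s.
Channel B: With bottom width b = 3.84 m and side slope z = 1.9: A = (b + zy)y = (3.84 + 1.9×2.41)×2.41 = 20.29 m²; P = b + 2y√(1+z²) = 3.84 + 2×2.41×2.147 = 14.19 m. Hydraulic radius R = A/P = 20.29/14.19 = 1.43 m. Q_B = (1/0.033)·20.29·1.43^(2/3)·√0.002 = 34.9 m³/s.
Q_A = 18.71 m³/s vs Q_B = 34.9 m³/s, so channel B carries more.

channel B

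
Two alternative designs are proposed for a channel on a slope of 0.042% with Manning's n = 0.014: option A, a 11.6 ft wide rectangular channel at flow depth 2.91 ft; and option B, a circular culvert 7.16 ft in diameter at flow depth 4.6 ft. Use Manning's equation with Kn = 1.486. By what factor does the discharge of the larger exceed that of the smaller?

1.19

Channel A: Flow area A = b·y = 11.6 × 2.91 = 33.76 ft². Wetted perimeter P = b + 2y = 11.6 + 2×2.91 = 17.42 ft. Hydraulic radius R = A/P = 33.76/17.42 = 1.938 ft. Q_A = (1.486/0.014)·33.76·1.938^(2/3)·√0.00042 = 114.1 ft³/s.
Channel B: For a circular section of diameter D = 7.16 ft at depth y = 4.6 ft, the central angle is θ = 2 arccos(1 − 2y/D) = 3.719 rad. Then A = (D²/8)(θ − sin θ) = 27.34 ft² and P = Dθ/2 = 13.32 ft. Hydraulic radius R = A/P = 27.34/13.32 = 2.053 ft. Q_B = (1.486/0.014)·27.34·2.053^(2/3)·√0.00042 = 96.05 ft³/s.
The larger discharge is 114.1 ft³/s and the smaller is 96.05 ft³/s; the ratio is 1.19.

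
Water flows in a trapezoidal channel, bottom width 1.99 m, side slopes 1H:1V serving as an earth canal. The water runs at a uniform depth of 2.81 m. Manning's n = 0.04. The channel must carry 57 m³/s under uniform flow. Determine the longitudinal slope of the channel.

With bottom width b = 1.99 m and side slope z = 1: A = (b + zy)y = (1.99 + 1×2.81)×2.81 = 13.49 m²; P = b + 2y√(1+z²) = 1.99 + 2×2.81×1.414 = 9.938 m.
Hydraulic radius R = A/P = 13.49/9.938 = 1.357 m.
From Manning's equation, S = [nQ / (1 A R^(2/3))]² = [0.04 × 57 / (1 × 13.49 × 1.357^(2/3))]² = 0.019.

S = 0.019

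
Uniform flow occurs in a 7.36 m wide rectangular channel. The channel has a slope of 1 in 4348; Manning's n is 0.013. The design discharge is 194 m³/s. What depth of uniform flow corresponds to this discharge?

Manning's equation rearranged: A R^(2/3) = nQ / (1·√S) = 0.013 × 194 / (√0.00023) = 166.3.
Trying y = 12.7 m: A R^(2/3) = 188 — high.
Trying y = 11.4 m: A R^(2/3) = 166 — matches.

y_n = 11.4 m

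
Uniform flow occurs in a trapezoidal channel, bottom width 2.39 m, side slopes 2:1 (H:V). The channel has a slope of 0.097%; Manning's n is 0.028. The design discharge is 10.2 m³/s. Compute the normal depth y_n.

y_n = 1.65 m

Manning's equation rearranged: A R^(2/3) = nQ / (1·√S) = 0.028 × 10.2 / (√0.00097) = 9.17.
Try y = 1.14 m: A R^(2/3) = 4.241 — low.
Try y = 1.86 m: A R^(2/3) = 11.82 — high.
Try y = 1.65 m: A R^(2/3) = 9.143 — matches.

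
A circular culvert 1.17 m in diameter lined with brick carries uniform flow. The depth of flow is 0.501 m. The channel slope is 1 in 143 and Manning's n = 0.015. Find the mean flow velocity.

V = 2.29 m/s

For a circular section of diameter D = 1.17 m at depth y = 0.501 m, the central angle is θ = 2 arccos(1 − 2y/D) = 2.853 rad. Then A = (D²/8)(θ − sin θ) = 0.4396 m² and P = Dθ/2 = 1.669 m.
Hydraulic radius R = A/P = 0.4396/1.669 = 0.2634 m.
From Manning's equation, V = (1/n) R^(2/3) S^(1/2) = (1/0.015) × 0.2634^(2/3) × 0.006993^(1/2) = 2.29 m/s.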